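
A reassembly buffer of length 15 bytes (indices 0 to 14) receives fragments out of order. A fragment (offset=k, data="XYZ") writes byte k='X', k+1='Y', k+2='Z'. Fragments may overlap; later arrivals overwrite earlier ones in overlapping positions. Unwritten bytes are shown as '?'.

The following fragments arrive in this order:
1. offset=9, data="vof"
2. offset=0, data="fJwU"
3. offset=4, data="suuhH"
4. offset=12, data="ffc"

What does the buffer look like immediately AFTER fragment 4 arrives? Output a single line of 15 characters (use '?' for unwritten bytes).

Fragment 1: offset=9 data="vof" -> buffer=?????????vof???
Fragment 2: offset=0 data="fJwU" -> buffer=fJwU?????vof???
Fragment 3: offset=4 data="suuhH" -> buffer=fJwUsuuhHvof???
Fragment 4: offset=12 data="ffc" -> buffer=fJwUsuuhHvofffc

Answer: fJwUsuuhHvofffc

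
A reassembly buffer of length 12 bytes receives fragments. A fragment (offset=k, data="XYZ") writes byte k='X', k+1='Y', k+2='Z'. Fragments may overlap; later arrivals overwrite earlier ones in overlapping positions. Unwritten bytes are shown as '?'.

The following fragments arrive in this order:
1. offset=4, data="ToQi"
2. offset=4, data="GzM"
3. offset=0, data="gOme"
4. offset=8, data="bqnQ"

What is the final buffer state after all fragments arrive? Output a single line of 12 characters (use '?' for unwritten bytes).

Fragment 1: offset=4 data="ToQi" -> buffer=????ToQi????
Fragment 2: offset=4 data="GzM" -> buffer=????GzMi????
Fragment 3: offset=0 data="gOme" -> buffer=gOmeGzMi????
Fragment 4: offset=8 data="bqnQ" -> buffer=gOmeGzMibqnQ

Answer: gOmeGzMibqnQ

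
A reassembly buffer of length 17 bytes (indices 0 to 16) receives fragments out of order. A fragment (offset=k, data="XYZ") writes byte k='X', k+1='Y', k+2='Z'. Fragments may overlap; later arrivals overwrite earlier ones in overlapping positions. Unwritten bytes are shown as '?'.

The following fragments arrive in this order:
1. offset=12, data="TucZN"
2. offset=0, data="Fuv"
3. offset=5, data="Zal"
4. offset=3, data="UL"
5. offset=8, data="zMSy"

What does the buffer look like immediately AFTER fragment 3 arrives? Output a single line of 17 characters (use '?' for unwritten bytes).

Fragment 1: offset=12 data="TucZN" -> buffer=????????????TucZN
Fragment 2: offset=0 data="Fuv" -> buffer=Fuv?????????TucZN
Fragment 3: offset=5 data="Zal" -> buffer=Fuv??Zal????TucZN

Answer: Fuv??Zal????TucZN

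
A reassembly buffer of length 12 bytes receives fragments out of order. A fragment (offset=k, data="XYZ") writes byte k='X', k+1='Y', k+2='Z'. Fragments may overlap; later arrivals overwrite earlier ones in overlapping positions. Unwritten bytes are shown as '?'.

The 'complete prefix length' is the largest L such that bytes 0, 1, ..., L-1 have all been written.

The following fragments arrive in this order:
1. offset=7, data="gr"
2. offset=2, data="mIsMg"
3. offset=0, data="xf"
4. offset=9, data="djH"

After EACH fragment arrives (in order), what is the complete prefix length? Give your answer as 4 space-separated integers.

Answer: 0 0 9 12

Derivation:
Fragment 1: offset=7 data="gr" -> buffer=???????gr??? -> prefix_len=0
Fragment 2: offset=2 data="mIsMg" -> buffer=??mIsMggr??? -> prefix_len=0
Fragment 3: offset=0 data="xf" -> buffer=xfmIsMggr??? -> prefix_len=9
Fragment 4: offset=9 data="djH" -> buffer=xfmIsMggrdjH -> prefix_len=12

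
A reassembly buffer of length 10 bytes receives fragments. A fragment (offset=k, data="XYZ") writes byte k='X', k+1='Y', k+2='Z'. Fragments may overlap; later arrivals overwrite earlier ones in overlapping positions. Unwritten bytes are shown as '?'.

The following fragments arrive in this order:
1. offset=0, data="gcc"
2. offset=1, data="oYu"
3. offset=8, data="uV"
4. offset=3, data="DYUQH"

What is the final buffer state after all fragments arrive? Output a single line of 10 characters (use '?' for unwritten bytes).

Fragment 1: offset=0 data="gcc" -> buffer=gcc???????
Fragment 2: offset=1 data="oYu" -> buffer=goYu??????
Fragment 3: offset=8 data="uV" -> buffer=goYu????uV
Fragment 4: offset=3 data="DYUQH" -> buffer=goYDYUQHuV

Answer: goYDYUQHuV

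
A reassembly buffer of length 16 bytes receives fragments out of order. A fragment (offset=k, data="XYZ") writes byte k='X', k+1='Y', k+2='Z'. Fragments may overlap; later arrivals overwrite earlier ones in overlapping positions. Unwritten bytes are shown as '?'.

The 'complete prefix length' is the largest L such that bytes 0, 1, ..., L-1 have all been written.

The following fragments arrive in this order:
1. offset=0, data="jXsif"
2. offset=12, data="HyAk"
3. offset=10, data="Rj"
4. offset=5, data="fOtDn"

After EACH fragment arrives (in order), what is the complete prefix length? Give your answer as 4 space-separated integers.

Fragment 1: offset=0 data="jXsif" -> buffer=jXsif??????????? -> prefix_len=5
Fragment 2: offset=12 data="HyAk" -> buffer=jXsif???????HyAk -> prefix_len=5
Fragment 3: offset=10 data="Rj" -> buffer=jXsif?????RjHyAk -> prefix_len=5
Fragment 4: offset=5 data="fOtDn" -> buffer=jXsiffOtDnRjHyAk -> prefix_len=16

Answer: 5 5 5 16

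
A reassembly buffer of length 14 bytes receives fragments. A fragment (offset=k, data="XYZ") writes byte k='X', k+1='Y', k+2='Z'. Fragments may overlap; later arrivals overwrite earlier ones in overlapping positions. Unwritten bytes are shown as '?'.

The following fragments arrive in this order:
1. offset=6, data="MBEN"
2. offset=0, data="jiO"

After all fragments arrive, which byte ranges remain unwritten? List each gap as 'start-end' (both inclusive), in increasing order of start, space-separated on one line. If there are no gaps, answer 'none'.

Fragment 1: offset=6 len=4
Fragment 2: offset=0 len=3
Gaps: 3-5 10-13

Answer: 3-5 10-13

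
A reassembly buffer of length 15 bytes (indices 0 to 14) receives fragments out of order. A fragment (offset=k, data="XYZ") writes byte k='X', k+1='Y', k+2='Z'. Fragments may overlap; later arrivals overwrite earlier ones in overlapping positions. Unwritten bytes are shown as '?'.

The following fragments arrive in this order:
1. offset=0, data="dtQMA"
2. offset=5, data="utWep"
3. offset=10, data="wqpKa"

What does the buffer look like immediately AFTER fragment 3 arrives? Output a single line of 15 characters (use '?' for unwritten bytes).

Answer: dtQMAutWepwqpKa

Derivation:
Fragment 1: offset=0 data="dtQMA" -> buffer=dtQMA??????????
Fragment 2: offset=5 data="utWep" -> buffer=dtQMAutWep?????
Fragment 3: offset=10 data="wqpKa" -> buffer=dtQMAutWepwqpKa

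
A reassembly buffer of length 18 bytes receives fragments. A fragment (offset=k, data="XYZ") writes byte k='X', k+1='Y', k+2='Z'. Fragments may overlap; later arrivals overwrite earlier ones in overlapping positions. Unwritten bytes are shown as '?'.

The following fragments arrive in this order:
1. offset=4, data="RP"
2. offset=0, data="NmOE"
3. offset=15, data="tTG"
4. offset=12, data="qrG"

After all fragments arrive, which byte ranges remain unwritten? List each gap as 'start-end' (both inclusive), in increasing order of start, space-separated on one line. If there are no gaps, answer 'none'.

Fragment 1: offset=4 len=2
Fragment 2: offset=0 len=4
Fragment 3: offset=15 len=3
Fragment 4: offset=12 len=3
Gaps: 6-11

Answer: 6-11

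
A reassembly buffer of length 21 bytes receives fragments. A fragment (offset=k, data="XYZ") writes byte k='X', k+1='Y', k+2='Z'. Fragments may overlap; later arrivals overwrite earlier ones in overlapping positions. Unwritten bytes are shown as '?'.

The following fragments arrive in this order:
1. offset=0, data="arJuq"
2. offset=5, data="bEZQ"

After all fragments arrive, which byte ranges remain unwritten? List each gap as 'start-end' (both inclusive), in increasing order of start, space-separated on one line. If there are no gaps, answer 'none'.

Answer: 9-20

Derivation:
Fragment 1: offset=0 len=5
Fragment 2: offset=5 len=4
Gaps: 9-20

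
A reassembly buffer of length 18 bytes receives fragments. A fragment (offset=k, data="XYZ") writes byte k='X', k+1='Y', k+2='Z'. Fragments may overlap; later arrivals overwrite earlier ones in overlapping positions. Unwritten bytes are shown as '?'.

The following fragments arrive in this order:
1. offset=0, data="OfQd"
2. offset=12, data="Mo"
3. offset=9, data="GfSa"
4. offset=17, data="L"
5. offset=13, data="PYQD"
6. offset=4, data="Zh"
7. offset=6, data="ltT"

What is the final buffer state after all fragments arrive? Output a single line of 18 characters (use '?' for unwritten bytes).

Answer: OfQdZhltTGfSaPYQDL

Derivation:
Fragment 1: offset=0 data="OfQd" -> buffer=OfQd??????????????
Fragment 2: offset=12 data="Mo" -> buffer=OfQd????????Mo????
Fragment 3: offset=9 data="GfSa" -> buffer=OfQd?????GfSao????
Fragment 4: offset=17 data="L" -> buffer=OfQd?????GfSao???L
Fragment 5: offset=13 data="PYQD" -> buffer=OfQd?????GfSaPYQDL
Fragment 6: offset=4 data="Zh" -> buffer=OfQdZh???GfSaPYQDL
Fragment 7: offset=6 data="ltT" -> buffer=OfQdZhltTGfSaPYQDL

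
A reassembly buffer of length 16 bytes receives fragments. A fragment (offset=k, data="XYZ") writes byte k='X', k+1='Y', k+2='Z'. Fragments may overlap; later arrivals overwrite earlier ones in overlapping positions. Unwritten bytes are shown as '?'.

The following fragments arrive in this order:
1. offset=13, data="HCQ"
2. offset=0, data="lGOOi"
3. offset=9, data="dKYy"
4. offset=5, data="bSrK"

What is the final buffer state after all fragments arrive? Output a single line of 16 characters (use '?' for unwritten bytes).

Fragment 1: offset=13 data="HCQ" -> buffer=?????????????HCQ
Fragment 2: offset=0 data="lGOOi" -> buffer=lGOOi????????HCQ
Fragment 3: offset=9 data="dKYy" -> buffer=lGOOi????dKYyHCQ
Fragment 4: offset=5 data="bSrK" -> buffer=lGOOibSrKdKYyHCQ

Answer: lGOOibSrKdKYyHCQ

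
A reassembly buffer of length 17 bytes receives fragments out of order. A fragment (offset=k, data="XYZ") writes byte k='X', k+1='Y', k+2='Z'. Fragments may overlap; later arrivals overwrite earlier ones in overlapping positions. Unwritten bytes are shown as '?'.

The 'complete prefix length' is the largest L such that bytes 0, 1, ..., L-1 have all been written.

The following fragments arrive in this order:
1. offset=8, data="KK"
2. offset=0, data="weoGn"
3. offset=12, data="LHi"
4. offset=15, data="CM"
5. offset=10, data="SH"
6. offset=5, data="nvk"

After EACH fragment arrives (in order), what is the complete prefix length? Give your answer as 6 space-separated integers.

Answer: 0 5 5 5 5 17

Derivation:
Fragment 1: offset=8 data="KK" -> buffer=????????KK??????? -> prefix_len=0
Fragment 2: offset=0 data="weoGn" -> buffer=weoGn???KK??????? -> prefix_len=5
Fragment 3: offset=12 data="LHi" -> buffer=weoGn???KK??LHi?? -> prefix_len=5
Fragment 4: offset=15 data="CM" -> buffer=weoGn???KK??LHiCM -> prefix_len=5
Fragment 5: offset=10 data="SH" -> buffer=weoGn???KKSHLHiCM -> prefix_len=5
Fragment 6: offset=5 data="nvk" -> buffer=weoGnnvkKKSHLHiCM -> prefix_len=17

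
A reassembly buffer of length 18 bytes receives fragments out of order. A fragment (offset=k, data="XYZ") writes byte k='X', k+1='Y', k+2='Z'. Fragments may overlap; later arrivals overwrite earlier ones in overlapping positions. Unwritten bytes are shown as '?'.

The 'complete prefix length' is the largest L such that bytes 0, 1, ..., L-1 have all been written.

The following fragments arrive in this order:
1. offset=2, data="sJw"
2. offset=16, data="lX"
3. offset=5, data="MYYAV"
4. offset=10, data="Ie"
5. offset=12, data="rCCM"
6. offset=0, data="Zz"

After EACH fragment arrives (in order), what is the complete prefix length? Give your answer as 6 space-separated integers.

Fragment 1: offset=2 data="sJw" -> buffer=??sJw????????????? -> prefix_len=0
Fragment 2: offset=16 data="lX" -> buffer=??sJw???????????lX -> prefix_len=0
Fragment 3: offset=5 data="MYYAV" -> buffer=??sJwMYYAV??????lX -> prefix_len=0
Fragment 4: offset=10 data="Ie" -> buffer=??sJwMYYAVIe????lX -> prefix_len=0
Fragment 5: offset=12 data="rCCM" -> buffer=??sJwMYYAVIerCCMlX -> prefix_len=0
Fragment 6: offset=0 data="Zz" -> buffer=ZzsJwMYYAVIerCCMlX -> prefix_len=18

Answer: 0 0 0 0 0 18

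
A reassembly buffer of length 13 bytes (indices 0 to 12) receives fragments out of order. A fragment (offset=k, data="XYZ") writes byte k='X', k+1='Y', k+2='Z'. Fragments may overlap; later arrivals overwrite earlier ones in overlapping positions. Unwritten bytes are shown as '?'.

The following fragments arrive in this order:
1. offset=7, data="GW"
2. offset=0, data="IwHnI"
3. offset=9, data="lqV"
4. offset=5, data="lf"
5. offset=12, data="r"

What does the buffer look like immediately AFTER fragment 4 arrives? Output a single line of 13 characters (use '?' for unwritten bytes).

Fragment 1: offset=7 data="GW" -> buffer=???????GW????
Fragment 2: offset=0 data="IwHnI" -> buffer=IwHnI??GW????
Fragment 3: offset=9 data="lqV" -> buffer=IwHnI??GWlqV?
Fragment 4: offset=5 data="lf" -> buffer=IwHnIlfGWlqV?

Answer: IwHnIlfGWlqV?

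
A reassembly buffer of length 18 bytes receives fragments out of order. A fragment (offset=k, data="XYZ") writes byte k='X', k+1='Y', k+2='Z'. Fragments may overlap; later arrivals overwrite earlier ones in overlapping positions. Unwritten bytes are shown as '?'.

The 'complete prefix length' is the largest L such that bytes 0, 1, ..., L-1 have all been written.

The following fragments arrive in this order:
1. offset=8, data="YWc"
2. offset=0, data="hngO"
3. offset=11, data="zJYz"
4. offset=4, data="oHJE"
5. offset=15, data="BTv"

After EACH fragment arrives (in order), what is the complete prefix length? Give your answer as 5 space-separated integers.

Answer: 0 4 4 15 18

Derivation:
Fragment 1: offset=8 data="YWc" -> buffer=????????YWc??????? -> prefix_len=0
Fragment 2: offset=0 data="hngO" -> buffer=hngO????YWc??????? -> prefix_len=4
Fragment 3: offset=11 data="zJYz" -> buffer=hngO????YWczJYz??? -> prefix_len=4
Fragment 4: offset=4 data="oHJE" -> buffer=hngOoHJEYWczJYz??? -> prefix_len=15
Fragment 5: offset=15 data="BTv" -> buffer=hngOoHJEYWczJYzBTv -> prefix_len=18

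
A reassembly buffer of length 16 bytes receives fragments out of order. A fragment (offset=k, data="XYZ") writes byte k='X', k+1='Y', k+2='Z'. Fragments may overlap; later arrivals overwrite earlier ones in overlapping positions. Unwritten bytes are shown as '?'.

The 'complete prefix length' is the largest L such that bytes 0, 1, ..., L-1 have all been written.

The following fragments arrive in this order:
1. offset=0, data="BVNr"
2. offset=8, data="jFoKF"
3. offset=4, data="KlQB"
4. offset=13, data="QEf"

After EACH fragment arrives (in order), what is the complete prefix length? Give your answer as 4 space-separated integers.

Fragment 1: offset=0 data="BVNr" -> buffer=BVNr???????????? -> prefix_len=4
Fragment 2: offset=8 data="jFoKF" -> buffer=BVNr????jFoKF??? -> prefix_len=4
Fragment 3: offset=4 data="KlQB" -> buffer=BVNrKlQBjFoKF??? -> prefix_len=13
Fragment 4: offset=13 data="QEf" -> buffer=BVNrKlQBjFoKFQEf -> prefix_len=16

Answer: 4 4 13 16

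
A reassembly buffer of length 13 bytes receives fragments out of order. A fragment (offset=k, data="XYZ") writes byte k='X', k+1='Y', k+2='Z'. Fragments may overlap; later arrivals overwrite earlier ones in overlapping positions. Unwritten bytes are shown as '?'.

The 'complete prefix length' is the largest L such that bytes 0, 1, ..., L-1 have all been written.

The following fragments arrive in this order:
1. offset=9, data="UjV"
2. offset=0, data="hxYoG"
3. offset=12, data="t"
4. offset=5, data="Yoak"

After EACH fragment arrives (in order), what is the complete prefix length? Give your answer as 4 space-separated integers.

Answer: 0 5 5 13

Derivation:
Fragment 1: offset=9 data="UjV" -> buffer=?????????UjV? -> prefix_len=0
Fragment 2: offset=0 data="hxYoG" -> buffer=hxYoG????UjV? -> prefix_len=5
Fragment 3: offset=12 data="t" -> buffer=hxYoG????UjVt -> prefix_len=5
Fragment 4: offset=5 data="Yoak" -> buffer=hxYoGYoakUjVt -> prefix_len=13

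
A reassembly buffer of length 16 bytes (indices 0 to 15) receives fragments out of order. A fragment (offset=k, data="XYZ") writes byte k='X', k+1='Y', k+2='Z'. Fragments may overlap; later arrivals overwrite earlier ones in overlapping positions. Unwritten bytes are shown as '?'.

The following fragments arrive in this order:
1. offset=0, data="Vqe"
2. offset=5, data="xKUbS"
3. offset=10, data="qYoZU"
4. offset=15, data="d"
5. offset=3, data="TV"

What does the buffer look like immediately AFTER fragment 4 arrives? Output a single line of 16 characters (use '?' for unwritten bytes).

Fragment 1: offset=0 data="Vqe" -> buffer=Vqe?????????????
Fragment 2: offset=5 data="xKUbS" -> buffer=Vqe??xKUbS??????
Fragment 3: offset=10 data="qYoZU" -> buffer=Vqe??xKUbSqYoZU?
Fragment 4: offset=15 data="d" -> buffer=Vqe??xKUbSqYoZUd

Answer: Vqe??xKUbSqYoZUd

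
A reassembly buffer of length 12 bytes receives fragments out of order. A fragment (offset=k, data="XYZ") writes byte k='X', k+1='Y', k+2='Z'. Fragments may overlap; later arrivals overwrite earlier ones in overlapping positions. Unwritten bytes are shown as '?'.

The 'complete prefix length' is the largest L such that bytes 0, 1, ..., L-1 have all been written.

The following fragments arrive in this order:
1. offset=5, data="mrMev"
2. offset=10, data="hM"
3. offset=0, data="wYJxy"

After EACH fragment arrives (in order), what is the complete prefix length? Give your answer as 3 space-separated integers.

Answer: 0 0 12

Derivation:
Fragment 1: offset=5 data="mrMev" -> buffer=?????mrMev?? -> prefix_len=0
Fragment 2: offset=10 data="hM" -> buffer=?????mrMevhM -> prefix_len=0
Fragment 3: offset=0 data="wYJxy" -> buffer=wYJxymrMevhM -> prefix_len=12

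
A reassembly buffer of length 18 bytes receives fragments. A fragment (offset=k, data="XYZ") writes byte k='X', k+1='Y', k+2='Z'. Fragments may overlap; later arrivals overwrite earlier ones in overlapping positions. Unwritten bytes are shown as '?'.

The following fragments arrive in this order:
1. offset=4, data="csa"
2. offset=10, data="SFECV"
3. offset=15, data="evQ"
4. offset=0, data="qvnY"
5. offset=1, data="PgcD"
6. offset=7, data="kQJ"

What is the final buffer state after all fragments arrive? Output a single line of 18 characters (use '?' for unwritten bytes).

Answer: qPgcDsakQJSFECVevQ

Derivation:
Fragment 1: offset=4 data="csa" -> buffer=????csa???????????
Fragment 2: offset=10 data="SFECV" -> buffer=????csa???SFECV???
Fragment 3: offset=15 data="evQ" -> buffer=????csa???SFECVevQ
Fragment 4: offset=0 data="qvnY" -> buffer=qvnYcsa???SFECVevQ
Fragment 5: offset=1 data="PgcD" -> buffer=qPgcDsa???SFECVevQ
Fragment 6: offset=7 data="kQJ" -> buffer=qPgcDsakQJSFECVevQ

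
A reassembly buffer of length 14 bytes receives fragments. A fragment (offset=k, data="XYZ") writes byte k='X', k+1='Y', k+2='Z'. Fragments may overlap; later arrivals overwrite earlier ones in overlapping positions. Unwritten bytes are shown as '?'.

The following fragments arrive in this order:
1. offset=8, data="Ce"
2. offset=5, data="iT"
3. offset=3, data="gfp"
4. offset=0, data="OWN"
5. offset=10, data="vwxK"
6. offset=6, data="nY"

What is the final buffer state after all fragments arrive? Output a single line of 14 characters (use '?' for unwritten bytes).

Fragment 1: offset=8 data="Ce" -> buffer=????????Ce????
Fragment 2: offset=5 data="iT" -> buffer=?????iT?Ce????
Fragment 3: offset=3 data="gfp" -> buffer=???gfpT?Ce????
Fragment 4: offset=0 data="OWN" -> buffer=OWNgfpT?Ce????
Fragment 5: offset=10 data="vwxK" -> buffer=OWNgfpT?CevwxK
Fragment 6: offset=6 data="nY" -> buffer=OWNgfpnYCevwxK

Answer: OWNgfpnYCevwxK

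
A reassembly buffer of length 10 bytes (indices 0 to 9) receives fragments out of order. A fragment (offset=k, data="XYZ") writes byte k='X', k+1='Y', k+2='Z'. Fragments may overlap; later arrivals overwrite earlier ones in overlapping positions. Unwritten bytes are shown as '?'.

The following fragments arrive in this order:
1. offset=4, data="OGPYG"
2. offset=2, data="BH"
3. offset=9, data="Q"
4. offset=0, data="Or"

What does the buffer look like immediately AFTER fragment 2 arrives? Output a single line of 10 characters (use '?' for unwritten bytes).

Answer: ??BHOGPYG?

Derivation:
Fragment 1: offset=4 data="OGPYG" -> buffer=????OGPYG?
Fragment 2: offset=2 data="BH" -> buffer=??BHOGPYG?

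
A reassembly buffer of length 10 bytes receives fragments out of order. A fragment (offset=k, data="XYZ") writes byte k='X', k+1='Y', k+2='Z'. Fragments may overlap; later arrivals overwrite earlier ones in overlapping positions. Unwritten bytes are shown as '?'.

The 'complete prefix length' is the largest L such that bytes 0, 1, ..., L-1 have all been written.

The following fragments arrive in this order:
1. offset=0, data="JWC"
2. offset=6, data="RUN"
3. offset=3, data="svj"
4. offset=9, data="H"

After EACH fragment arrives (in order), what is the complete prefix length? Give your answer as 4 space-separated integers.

Fragment 1: offset=0 data="JWC" -> buffer=JWC??????? -> prefix_len=3
Fragment 2: offset=6 data="RUN" -> buffer=JWC???RUN? -> prefix_len=3
Fragment 3: offset=3 data="svj" -> buffer=JWCsvjRUN? -> prefix_len=9
Fragment 4: offset=9 data="H" -> buffer=JWCsvjRUNH -> prefix_len=10

Answer: 3 3 9 10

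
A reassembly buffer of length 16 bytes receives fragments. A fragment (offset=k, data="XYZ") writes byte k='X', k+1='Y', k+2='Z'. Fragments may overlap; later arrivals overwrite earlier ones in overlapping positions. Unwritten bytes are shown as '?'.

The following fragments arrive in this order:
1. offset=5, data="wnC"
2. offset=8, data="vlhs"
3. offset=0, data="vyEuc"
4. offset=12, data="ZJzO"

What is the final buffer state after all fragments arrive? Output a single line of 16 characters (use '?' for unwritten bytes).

Fragment 1: offset=5 data="wnC" -> buffer=?????wnC????????
Fragment 2: offset=8 data="vlhs" -> buffer=?????wnCvlhs????
Fragment 3: offset=0 data="vyEuc" -> buffer=vyEucwnCvlhs????
Fragment 4: offset=12 data="ZJzO" -> buffer=vyEucwnCvlhsZJzO

Answer: vyEucwnCvlhsZJzO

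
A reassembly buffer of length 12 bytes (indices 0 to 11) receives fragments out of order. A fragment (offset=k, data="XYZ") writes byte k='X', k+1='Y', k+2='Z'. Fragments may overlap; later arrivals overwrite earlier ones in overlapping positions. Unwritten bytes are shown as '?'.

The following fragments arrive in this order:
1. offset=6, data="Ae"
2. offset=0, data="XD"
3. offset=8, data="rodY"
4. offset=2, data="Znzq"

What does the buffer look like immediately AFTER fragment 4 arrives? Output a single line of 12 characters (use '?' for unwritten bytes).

Answer: XDZnzqAerodY

Derivation:
Fragment 1: offset=6 data="Ae" -> buffer=??????Ae????
Fragment 2: offset=0 data="XD" -> buffer=XD????Ae????
Fragment 3: offset=8 data="rodY" -> buffer=XD????AerodY
Fragment 4: offset=2 data="Znzq" -> buffer=XDZnzqAerodY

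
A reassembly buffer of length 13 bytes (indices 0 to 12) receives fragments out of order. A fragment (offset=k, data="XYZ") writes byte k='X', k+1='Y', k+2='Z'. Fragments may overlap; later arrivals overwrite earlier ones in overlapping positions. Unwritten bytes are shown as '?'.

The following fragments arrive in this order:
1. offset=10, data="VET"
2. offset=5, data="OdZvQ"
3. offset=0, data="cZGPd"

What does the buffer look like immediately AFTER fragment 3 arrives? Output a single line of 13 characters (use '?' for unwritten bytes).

Fragment 1: offset=10 data="VET" -> buffer=??????????VET
Fragment 2: offset=5 data="OdZvQ" -> buffer=?????OdZvQVET
Fragment 3: offset=0 data="cZGPd" -> buffer=cZGPdOdZvQVET

Answer: cZGPdOdZvQVET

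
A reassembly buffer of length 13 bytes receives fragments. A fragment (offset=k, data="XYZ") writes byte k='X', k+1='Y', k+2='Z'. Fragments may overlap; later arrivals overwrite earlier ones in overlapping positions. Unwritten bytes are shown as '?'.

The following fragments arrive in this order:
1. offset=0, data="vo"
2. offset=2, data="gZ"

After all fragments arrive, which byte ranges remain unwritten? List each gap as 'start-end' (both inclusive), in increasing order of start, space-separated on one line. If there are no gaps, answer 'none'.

Answer: 4-12

Derivation:
Fragment 1: offset=0 len=2
Fragment 2: offset=2 len=2
Gaps: 4-12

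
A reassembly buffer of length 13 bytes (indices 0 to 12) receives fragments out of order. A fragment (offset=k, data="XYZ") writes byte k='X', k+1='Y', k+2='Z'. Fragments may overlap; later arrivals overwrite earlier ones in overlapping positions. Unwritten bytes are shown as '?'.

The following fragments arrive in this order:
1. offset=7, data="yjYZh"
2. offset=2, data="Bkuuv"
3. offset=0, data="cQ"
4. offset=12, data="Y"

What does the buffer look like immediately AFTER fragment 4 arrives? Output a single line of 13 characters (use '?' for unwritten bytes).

Answer: cQBkuuvyjYZhY

Derivation:
Fragment 1: offset=7 data="yjYZh" -> buffer=???????yjYZh?
Fragment 2: offset=2 data="Bkuuv" -> buffer=??BkuuvyjYZh?
Fragment 3: offset=0 data="cQ" -> buffer=cQBkuuvyjYZh?
Fragment 4: offset=12 data="Y" -> buffer=cQBkuuvyjYZhY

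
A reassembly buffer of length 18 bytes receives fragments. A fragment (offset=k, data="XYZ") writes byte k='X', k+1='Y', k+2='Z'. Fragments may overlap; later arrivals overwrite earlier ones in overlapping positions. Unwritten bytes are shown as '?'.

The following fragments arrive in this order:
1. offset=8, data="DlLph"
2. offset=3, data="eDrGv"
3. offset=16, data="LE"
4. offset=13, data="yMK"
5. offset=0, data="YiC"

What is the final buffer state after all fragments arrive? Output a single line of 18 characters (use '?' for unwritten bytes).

Fragment 1: offset=8 data="DlLph" -> buffer=????????DlLph?????
Fragment 2: offset=3 data="eDrGv" -> buffer=???eDrGvDlLph?????
Fragment 3: offset=16 data="LE" -> buffer=???eDrGvDlLph???LE
Fragment 4: offset=13 data="yMK" -> buffer=???eDrGvDlLphyMKLE
Fragment 5: offset=0 data="YiC" -> buffer=YiCeDrGvDlLphyMKLE

Answer: YiCeDrGvDlLphyMKLE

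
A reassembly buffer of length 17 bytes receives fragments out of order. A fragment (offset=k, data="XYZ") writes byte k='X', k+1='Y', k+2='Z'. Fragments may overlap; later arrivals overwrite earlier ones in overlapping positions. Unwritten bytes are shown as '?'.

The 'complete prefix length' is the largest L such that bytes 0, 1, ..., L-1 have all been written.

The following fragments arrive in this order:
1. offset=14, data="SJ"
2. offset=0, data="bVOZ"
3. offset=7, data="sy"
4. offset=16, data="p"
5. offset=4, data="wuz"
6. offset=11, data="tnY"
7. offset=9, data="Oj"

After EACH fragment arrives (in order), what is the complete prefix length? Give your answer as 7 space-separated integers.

Answer: 0 4 4 4 9 9 17

Derivation:
Fragment 1: offset=14 data="SJ" -> buffer=??????????????SJ? -> prefix_len=0
Fragment 2: offset=0 data="bVOZ" -> buffer=bVOZ??????????SJ? -> prefix_len=4
Fragment 3: offset=7 data="sy" -> buffer=bVOZ???sy?????SJ? -> prefix_len=4
Fragment 4: offset=16 data="p" -> buffer=bVOZ???sy?????SJp -> prefix_len=4
Fragment 5: offset=4 data="wuz" -> buffer=bVOZwuzsy?????SJp -> prefix_len=9
Fragment 6: offset=11 data="tnY" -> buffer=bVOZwuzsy??tnYSJp -> prefix_len=9
Fragment 7: offset=9 data="Oj" -> buffer=bVOZwuzsyOjtnYSJp -> prefix_len=17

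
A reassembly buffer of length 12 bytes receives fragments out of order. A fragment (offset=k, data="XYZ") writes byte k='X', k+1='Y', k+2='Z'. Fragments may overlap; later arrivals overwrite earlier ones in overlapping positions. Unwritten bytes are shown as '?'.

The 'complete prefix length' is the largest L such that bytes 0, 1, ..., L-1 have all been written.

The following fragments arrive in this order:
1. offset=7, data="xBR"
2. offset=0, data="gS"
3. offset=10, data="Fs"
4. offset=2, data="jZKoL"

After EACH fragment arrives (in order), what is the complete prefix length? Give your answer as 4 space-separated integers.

Answer: 0 2 2 12

Derivation:
Fragment 1: offset=7 data="xBR" -> buffer=???????xBR?? -> prefix_len=0
Fragment 2: offset=0 data="gS" -> buffer=gS?????xBR?? -> prefix_len=2
Fragment 3: offset=10 data="Fs" -> buffer=gS?????xBRFs -> prefix_len=2
Fragment 4: offset=2 data="jZKoL" -> buffer=gSjZKoLxBRFs -> prefix_len=12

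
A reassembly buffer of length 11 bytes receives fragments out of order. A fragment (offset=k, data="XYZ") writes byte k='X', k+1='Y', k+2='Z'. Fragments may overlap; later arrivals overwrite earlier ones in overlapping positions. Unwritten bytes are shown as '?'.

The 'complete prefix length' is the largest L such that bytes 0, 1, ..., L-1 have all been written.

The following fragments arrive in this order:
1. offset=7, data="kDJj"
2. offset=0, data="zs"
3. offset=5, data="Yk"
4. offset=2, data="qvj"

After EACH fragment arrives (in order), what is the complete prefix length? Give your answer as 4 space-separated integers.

Answer: 0 2 2 11

Derivation:
Fragment 1: offset=7 data="kDJj" -> buffer=???????kDJj -> prefix_len=0
Fragment 2: offset=0 data="zs" -> buffer=zs?????kDJj -> prefix_len=2
Fragment 3: offset=5 data="Yk" -> buffer=zs???YkkDJj -> prefix_len=2
Fragment 4: offset=2 data="qvj" -> buffer=zsqvjYkkDJj -> prefix_len=11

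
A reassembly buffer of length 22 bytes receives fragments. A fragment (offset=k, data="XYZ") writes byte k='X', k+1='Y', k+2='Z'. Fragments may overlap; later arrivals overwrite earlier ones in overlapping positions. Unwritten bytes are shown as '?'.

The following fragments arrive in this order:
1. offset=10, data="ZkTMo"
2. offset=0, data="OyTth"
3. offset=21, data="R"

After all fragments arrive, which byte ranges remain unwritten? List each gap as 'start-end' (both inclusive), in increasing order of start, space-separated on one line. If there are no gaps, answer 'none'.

Fragment 1: offset=10 len=5
Fragment 2: offset=0 len=5
Fragment 3: offset=21 len=1
Gaps: 5-9 15-20

Answer: 5-9 15-20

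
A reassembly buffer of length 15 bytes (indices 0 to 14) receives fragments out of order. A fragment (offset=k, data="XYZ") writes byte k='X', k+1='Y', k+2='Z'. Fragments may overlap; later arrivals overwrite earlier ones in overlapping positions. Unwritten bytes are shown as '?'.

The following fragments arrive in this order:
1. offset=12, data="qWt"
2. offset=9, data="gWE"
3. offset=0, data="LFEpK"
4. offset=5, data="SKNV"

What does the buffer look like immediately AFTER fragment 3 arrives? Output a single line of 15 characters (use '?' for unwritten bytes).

Fragment 1: offset=12 data="qWt" -> buffer=????????????qWt
Fragment 2: offset=9 data="gWE" -> buffer=?????????gWEqWt
Fragment 3: offset=0 data="LFEpK" -> buffer=LFEpK????gWEqWt

Answer: LFEpK????gWEqWt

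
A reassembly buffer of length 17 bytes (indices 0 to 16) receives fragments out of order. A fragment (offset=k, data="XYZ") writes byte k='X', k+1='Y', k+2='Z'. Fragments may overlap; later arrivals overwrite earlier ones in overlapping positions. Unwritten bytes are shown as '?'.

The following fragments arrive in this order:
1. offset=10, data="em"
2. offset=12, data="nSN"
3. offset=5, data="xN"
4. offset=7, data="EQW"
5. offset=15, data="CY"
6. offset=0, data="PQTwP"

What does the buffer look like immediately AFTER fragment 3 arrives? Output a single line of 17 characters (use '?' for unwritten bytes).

Answer: ?????xN???emnSN??

Derivation:
Fragment 1: offset=10 data="em" -> buffer=??????????em?????
Fragment 2: offset=12 data="nSN" -> buffer=??????????emnSN??
Fragment 3: offset=5 data="xN" -> buffer=?????xN???emnSN??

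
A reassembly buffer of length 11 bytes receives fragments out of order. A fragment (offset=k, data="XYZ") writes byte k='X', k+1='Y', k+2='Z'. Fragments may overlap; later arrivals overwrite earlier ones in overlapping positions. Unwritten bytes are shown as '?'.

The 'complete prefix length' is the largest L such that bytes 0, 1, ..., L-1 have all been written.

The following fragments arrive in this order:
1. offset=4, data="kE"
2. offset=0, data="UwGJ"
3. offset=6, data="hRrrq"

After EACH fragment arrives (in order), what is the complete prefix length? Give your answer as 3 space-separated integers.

Answer: 0 6 11

Derivation:
Fragment 1: offset=4 data="kE" -> buffer=????kE????? -> prefix_len=0
Fragment 2: offset=0 data="UwGJ" -> buffer=UwGJkE????? -> prefix_len=6
Fragment 3: offset=6 data="hRrrq" -> buffer=UwGJkEhRrrq -> prefix_len=11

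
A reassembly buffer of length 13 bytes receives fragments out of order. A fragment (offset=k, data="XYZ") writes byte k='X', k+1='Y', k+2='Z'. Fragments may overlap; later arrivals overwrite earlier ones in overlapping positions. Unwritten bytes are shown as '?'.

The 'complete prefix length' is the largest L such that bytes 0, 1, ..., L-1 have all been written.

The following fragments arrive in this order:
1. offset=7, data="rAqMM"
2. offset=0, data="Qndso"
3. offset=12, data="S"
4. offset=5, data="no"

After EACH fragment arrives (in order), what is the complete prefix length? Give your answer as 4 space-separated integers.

Answer: 0 5 5 13

Derivation:
Fragment 1: offset=7 data="rAqMM" -> buffer=???????rAqMM? -> prefix_len=0
Fragment 2: offset=0 data="Qndso" -> buffer=Qndso??rAqMM? -> prefix_len=5
Fragment 3: offset=12 data="S" -> buffer=Qndso??rAqMMS -> prefix_len=5
Fragment 4: offset=5 data="no" -> buffer=QndsonorAqMMS -> prefix_len=13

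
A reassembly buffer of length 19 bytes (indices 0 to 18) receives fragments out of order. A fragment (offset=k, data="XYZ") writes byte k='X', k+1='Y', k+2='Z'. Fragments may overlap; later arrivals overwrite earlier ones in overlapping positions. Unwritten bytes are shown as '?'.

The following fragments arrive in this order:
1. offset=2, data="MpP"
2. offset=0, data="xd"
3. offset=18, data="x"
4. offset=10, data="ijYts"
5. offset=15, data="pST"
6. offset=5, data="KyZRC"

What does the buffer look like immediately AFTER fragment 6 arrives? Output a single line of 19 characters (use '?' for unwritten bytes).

Fragment 1: offset=2 data="MpP" -> buffer=??MpP??????????????
Fragment 2: offset=0 data="xd" -> buffer=xdMpP??????????????
Fragment 3: offset=18 data="x" -> buffer=xdMpP?????????????x
Fragment 4: offset=10 data="ijYts" -> buffer=xdMpP?????ijYts???x
Fragment 5: offset=15 data="pST" -> buffer=xdMpP?????ijYtspSTx
Fragment 6: offset=5 data="KyZRC" -> buffer=xdMpPKyZRCijYtspSTx

Answer: xdMpPKyZRCijYtspSTx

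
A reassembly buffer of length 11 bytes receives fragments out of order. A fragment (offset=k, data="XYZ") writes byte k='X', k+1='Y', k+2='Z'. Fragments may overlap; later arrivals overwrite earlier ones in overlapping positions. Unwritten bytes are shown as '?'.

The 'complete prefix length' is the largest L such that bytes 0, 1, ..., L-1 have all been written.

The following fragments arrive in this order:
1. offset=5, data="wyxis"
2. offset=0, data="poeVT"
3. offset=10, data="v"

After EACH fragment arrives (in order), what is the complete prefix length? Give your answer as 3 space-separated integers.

Fragment 1: offset=5 data="wyxis" -> buffer=?????wyxis? -> prefix_len=0
Fragment 2: offset=0 data="poeVT" -> buffer=poeVTwyxis? -> prefix_len=10
Fragment 3: offset=10 data="v" -> buffer=poeVTwyxisv -> prefix_len=11

Answer: 0 10 11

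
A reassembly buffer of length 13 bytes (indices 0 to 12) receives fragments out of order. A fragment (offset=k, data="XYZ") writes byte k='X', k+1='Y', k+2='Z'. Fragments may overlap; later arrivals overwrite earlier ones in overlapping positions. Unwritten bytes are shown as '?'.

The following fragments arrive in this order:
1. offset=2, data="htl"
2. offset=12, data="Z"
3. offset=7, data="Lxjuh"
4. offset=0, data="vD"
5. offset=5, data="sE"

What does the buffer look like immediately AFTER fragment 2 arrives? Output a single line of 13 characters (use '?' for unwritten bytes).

Answer: ??htl???????Z

Derivation:
Fragment 1: offset=2 data="htl" -> buffer=??htl????????
Fragment 2: offset=12 data="Z" -> buffer=??htl???????Z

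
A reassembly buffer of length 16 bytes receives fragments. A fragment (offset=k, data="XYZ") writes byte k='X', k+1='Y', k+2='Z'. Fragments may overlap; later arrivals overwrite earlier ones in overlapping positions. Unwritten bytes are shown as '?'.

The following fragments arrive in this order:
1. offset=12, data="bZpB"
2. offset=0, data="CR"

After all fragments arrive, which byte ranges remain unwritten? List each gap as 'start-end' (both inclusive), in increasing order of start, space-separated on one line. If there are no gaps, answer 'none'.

Answer: 2-11

Derivation:
Fragment 1: offset=12 len=4
Fragment 2: offset=0 len=2
Gaps: 2-11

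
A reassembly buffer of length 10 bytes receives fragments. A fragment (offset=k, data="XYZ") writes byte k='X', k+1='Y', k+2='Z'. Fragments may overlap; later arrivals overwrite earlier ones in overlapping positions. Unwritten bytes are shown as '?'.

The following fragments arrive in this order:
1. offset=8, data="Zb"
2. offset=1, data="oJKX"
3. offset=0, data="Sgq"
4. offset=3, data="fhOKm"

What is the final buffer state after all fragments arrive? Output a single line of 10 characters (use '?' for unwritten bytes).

Answer: SgqfhOKmZb

Derivation:
Fragment 1: offset=8 data="Zb" -> buffer=????????Zb
Fragment 2: offset=1 data="oJKX" -> buffer=?oJKX???Zb
Fragment 3: offset=0 data="Sgq" -> buffer=SgqKX???Zb
Fragment 4: offset=3 data="fhOKm" -> buffer=SgqfhOKmZb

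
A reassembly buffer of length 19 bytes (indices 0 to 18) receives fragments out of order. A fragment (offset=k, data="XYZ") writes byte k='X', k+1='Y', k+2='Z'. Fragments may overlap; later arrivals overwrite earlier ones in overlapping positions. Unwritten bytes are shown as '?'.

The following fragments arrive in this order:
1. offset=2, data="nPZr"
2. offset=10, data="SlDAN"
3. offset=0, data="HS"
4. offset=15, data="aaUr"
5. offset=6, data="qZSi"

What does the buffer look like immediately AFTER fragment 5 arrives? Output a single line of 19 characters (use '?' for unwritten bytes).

Fragment 1: offset=2 data="nPZr" -> buffer=??nPZr?????????????
Fragment 2: offset=10 data="SlDAN" -> buffer=??nPZr????SlDAN????
Fragment 3: offset=0 data="HS" -> buffer=HSnPZr????SlDAN????
Fragment 4: offset=15 data="aaUr" -> buffer=HSnPZr????SlDANaaUr
Fragment 5: offset=6 data="qZSi" -> buffer=HSnPZrqZSiSlDANaaUr

Answer: HSnPZrqZSiSlDANaaUr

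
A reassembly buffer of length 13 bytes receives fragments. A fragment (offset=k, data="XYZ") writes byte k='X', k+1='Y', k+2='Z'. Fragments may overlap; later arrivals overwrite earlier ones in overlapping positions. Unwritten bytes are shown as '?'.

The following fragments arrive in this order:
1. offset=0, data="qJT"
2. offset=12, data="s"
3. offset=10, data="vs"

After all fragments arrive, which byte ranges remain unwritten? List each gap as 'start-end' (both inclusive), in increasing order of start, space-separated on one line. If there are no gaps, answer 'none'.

Fragment 1: offset=0 len=3
Fragment 2: offset=12 len=1
Fragment 3: offset=10 len=2
Gaps: 3-9

Answer: 3-9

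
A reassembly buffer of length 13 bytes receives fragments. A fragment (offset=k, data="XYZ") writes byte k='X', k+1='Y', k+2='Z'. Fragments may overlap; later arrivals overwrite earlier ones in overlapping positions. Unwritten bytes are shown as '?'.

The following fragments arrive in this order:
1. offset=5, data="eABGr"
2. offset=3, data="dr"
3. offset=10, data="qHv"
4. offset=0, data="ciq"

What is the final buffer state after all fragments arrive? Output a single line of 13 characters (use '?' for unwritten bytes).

Fragment 1: offset=5 data="eABGr" -> buffer=?????eABGr???
Fragment 2: offset=3 data="dr" -> buffer=???dreABGr???
Fragment 3: offset=10 data="qHv" -> buffer=???dreABGrqHv
Fragment 4: offset=0 data="ciq" -> buffer=ciqdreABGrqHv

Answer: ciqdreABGrqHv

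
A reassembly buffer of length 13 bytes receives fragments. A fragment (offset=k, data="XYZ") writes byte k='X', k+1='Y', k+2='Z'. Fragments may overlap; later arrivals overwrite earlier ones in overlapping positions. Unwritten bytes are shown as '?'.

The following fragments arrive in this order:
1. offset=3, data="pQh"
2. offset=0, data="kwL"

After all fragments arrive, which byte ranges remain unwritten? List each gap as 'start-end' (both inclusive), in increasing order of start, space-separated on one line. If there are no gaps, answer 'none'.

Answer: 6-12

Derivation:
Fragment 1: offset=3 len=3
Fragment 2: offset=0 len=3
Gaps: 6-12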